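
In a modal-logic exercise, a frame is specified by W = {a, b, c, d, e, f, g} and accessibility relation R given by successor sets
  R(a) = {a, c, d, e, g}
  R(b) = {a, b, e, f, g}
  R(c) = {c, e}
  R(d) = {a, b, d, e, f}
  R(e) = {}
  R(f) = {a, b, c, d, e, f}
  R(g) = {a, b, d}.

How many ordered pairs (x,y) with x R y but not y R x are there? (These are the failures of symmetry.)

11

Enumerating: (a,c), (a,e), (b,a), (b,e), (c,e), (d,b), (d,e), (f,a), (f,c), (f,e), (g,d).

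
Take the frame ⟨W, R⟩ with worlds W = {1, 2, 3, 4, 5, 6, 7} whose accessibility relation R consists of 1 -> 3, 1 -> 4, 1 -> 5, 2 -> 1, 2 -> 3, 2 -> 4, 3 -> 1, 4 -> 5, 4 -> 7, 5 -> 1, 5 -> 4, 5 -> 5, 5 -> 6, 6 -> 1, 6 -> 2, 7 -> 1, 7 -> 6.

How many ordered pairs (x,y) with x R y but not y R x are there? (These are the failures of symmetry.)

Enumerating: (1,4), (2,1), (2,3), (2,4), (4,7), (5,6), (6,1), (6,2), (7,1), (7,6).

10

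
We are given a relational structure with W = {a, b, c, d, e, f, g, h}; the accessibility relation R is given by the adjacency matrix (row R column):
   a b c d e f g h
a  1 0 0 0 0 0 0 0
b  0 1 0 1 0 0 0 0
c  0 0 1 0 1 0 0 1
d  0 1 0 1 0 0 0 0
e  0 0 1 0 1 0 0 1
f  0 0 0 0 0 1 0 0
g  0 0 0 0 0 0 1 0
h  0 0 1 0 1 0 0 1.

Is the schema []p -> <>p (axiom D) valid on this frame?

Yes

By correspondence theory, D is valid on a frame iff R is serial.
Serial: yes — every world has a successor (e.g. a R a).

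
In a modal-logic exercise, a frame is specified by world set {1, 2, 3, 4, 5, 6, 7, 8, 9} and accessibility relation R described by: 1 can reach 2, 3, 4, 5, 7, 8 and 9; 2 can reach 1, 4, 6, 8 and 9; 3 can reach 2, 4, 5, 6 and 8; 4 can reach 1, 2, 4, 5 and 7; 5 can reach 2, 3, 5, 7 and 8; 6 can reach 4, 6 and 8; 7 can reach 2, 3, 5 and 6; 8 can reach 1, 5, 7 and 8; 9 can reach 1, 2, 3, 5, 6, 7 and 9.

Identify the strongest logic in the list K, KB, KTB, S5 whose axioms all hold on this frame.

Symmetric (axiom B): no — 1 R 3 but not 3 R 1.
Reflexive (axiom T): no — 1 is not related to itself.
Euclidean (axiom 5): no — 1 R 2 and 1 R 3, but not 2 R 3.
So F validates K; KB would additionally require R to be symmetric. The strongest is K.

K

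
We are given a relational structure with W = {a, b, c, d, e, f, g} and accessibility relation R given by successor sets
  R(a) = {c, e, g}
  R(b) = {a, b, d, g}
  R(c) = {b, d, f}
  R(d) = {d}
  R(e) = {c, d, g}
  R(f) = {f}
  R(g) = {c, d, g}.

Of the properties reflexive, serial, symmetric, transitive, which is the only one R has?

Reflexive: no — a is not related to itself.
Serial: yes — every world has a successor (e.g. a R c).
Symmetric: no — a R c but not c R a.
Transitive: no — a R c and c R b, but not a R b.
Only serial holds.

serial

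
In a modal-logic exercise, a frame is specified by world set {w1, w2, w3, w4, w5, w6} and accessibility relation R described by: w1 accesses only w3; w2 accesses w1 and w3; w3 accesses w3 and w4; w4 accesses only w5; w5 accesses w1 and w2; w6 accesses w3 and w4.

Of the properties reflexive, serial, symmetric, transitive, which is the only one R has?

serial

Reflexive: no — w1 is not related to itself.
Serial: yes — every world has a successor (e.g. w1 R w3).
Symmetric: no — w1 R w3 but not w3 R w1.
Transitive: no — w1 R w3 and w3 R w4, but not w1 R w4.
Only serial holds.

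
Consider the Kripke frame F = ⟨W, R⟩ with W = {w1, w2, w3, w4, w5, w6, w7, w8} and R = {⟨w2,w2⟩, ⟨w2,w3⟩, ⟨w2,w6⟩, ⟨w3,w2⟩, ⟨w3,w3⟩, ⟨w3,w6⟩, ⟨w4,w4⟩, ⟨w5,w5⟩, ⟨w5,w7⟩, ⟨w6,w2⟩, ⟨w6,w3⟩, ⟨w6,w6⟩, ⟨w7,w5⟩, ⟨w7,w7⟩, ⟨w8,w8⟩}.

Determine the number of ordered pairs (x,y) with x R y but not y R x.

R is symmetric; there are no such tuples.

0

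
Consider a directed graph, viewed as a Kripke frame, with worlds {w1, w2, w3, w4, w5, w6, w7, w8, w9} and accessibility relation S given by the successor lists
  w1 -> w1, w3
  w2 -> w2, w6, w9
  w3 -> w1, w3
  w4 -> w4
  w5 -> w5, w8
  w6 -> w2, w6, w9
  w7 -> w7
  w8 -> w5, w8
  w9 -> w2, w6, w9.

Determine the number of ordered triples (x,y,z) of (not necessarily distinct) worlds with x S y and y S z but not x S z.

0

S is transitive; there are no such tuples.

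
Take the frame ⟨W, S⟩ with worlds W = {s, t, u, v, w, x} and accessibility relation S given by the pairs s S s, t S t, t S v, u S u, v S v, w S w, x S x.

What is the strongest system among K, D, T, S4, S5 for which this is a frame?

Serial (axiom D): yes — every world has a successor (e.g. s S s).
Reflexive (axiom T): yes — every world is S-related to itself.
Transitive (axiom 4): yes — every two-step S-path is closed by a direct edge.
Euclidean (axiom 5): no — t S v and t S t, but not v S t.
So F validates K, D, T, S4; S5 would additionally require S to be Euclidean. The strongest is S4.

S4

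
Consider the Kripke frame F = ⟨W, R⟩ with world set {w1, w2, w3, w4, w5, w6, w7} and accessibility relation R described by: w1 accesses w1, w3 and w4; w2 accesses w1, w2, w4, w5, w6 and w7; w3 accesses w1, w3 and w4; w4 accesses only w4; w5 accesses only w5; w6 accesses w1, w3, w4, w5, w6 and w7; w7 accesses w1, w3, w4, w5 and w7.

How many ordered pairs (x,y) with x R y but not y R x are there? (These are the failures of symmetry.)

16

Enumerating: (w1,w4), (w2,w1), (w2,w4), (w2,w5), (w2,w6), (w2,w7), (w3,w4), (w6,w1), (w6,w3), (w6,w4), (w6,w5), (w6,w7), (w7,w1), (w7,w3), (w7,w4), (w7,w5).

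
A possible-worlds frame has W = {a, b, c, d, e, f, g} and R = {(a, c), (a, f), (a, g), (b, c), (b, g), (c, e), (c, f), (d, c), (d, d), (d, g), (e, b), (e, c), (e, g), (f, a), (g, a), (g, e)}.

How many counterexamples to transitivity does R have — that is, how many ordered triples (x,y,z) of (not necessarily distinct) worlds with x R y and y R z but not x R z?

Enumerating: (a,c,e), (a,f,a), (a,g,a), (a,g,e), (b,c,e), (b,c,f), (b,g,a), (b,g,e), (c,e,b), (c,e,c), (c,e,g), (c,f,a), … and 17 more.
Total: 29.

29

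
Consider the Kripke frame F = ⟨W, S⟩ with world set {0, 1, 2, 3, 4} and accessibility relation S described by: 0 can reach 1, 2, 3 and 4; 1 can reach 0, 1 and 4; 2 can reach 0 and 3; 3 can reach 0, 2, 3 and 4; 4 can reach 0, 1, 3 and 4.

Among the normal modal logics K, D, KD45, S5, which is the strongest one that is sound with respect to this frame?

D

Serial (axiom D): yes — every world has a successor (e.g. 0 S 1).
Euclidean (axiom 5): no — 0 S 1 and 0 S 2, but not 1 S 2.
Transitive (axiom 4): no — 1 S 0 and 0 S 2, but not 1 S 2.
Reflexive (axiom T): no — 0 is not related to itself.
So F validates K, D; KD45 would additionally require S to be Euclidean and transitive. The strongest is D.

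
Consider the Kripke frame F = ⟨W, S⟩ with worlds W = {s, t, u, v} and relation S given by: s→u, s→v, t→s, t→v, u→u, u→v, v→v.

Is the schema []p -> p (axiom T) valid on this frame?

By correspondence theory, T is valid on a frame iff S is reflexive.
Reflexive: no — s is not related to itself.

No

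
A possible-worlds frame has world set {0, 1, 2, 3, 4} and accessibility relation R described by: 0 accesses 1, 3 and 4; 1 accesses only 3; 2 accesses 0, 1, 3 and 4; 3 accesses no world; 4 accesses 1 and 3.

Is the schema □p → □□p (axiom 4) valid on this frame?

The schema 4 characterises exactly the transitive frames.
Transitive: yes — every two-step R-path is closed by a direct edge.

Yes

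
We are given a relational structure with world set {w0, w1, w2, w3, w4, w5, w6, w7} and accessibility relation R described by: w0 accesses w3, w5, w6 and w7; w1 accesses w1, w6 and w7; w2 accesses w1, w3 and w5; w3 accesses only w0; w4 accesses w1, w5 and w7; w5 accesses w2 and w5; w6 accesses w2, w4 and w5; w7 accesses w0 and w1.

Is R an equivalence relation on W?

Reflexive: no — w0 is not related to itself.
Symmetric: no — w0 R w5 but not w5 R w0.
Transitive: no — w0 R w5 and w5 R w2, but not w0 R w2.
So R is not an equivalence relation.

No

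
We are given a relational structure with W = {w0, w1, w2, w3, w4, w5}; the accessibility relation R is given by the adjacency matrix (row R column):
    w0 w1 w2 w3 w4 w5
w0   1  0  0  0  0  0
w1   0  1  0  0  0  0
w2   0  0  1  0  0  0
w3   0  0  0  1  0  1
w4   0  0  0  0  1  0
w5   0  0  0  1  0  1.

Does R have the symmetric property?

Symmetric: yes — every pair in R has its reverse in R.

Yes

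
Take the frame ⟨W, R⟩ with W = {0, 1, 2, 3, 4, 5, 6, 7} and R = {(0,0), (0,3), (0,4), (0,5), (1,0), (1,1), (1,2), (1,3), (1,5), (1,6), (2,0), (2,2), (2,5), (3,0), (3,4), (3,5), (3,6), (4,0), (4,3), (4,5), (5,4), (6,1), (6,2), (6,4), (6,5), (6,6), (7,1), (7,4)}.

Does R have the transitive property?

Transitive: no — 0 R 3 and 3 R 6, but not 0 R 6.

No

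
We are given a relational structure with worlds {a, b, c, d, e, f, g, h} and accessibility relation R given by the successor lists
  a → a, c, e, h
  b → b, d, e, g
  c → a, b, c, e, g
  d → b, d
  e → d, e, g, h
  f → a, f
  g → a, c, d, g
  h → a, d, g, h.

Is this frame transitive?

Transitive: no — a R c and c R b, but not a R b.

No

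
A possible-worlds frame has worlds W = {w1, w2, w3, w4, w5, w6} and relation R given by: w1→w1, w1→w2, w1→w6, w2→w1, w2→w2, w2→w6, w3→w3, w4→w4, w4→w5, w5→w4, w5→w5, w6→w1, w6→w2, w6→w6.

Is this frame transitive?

Transitive: yes — every two-step R-path is closed by a direct edge.

Yes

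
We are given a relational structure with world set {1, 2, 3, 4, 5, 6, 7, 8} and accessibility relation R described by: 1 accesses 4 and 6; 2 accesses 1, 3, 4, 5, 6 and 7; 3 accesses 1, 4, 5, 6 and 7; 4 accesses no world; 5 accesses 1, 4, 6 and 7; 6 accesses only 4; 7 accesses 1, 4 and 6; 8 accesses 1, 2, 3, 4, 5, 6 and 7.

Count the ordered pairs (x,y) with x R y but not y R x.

28

Enumerating: (1,4), (1,6), (2,1), (2,3), (2,4), (2,5), (2,6), (2,7), (3,1), (3,4), (3,5), (3,6), … and 16 more.
Total: 28.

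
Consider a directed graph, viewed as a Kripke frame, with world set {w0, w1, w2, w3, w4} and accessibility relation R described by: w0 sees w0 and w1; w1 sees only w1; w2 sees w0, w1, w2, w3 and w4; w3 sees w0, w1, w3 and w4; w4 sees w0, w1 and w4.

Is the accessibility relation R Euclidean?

Euclidean: no — w2 R w0 and w2 R w3, but not w0 R w3.

No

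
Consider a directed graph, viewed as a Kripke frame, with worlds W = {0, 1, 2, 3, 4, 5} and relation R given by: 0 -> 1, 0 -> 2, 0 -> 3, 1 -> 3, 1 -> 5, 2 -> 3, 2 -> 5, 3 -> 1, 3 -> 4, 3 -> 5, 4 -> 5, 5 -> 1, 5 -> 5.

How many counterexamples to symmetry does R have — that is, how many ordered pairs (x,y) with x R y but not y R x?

8

Enumerating: (0,1), (0,2), (0,3), (2,3), (2,5), (3,4), (3,5), (4,5).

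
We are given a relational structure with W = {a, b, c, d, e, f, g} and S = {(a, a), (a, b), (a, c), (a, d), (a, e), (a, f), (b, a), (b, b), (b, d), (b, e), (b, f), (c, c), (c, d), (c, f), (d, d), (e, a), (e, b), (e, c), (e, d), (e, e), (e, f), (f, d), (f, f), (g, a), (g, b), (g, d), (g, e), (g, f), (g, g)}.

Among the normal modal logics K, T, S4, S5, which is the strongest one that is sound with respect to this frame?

T

Reflexive (axiom T): yes — every world is S-related to itself.
Transitive (axiom 4): no — b S a and a S c, but not b S c.
Euclidean (axiom 5): no — a S b and a S c, but not b S c.
So F validates K, T; S4 would additionally require S to be transitive. The strongest is T.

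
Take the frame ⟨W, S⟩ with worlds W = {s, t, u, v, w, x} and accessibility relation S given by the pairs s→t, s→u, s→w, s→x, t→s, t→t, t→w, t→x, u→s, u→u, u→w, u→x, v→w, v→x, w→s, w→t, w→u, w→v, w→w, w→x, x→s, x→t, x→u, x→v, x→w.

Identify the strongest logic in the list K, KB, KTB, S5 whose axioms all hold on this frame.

Symmetric (axiom B): yes — every pair in S has its reverse in S.
Reflexive (axiom T): no — s is not related to itself.
Euclidean (axiom 5): no — s S t and s S u, but not t S u.
So F validates K, KB; KTB would additionally require S to be reflexive. The strongest is KB.

KB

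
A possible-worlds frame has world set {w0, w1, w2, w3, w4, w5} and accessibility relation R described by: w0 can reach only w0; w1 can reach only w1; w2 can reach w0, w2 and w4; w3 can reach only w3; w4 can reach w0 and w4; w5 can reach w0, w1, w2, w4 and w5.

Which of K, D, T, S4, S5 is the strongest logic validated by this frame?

S4

Serial (axiom D): yes — every world has a successor (e.g. w0 R w0).
Reflexive (axiom T): yes — every world is R-related to itself.
Transitive (axiom 4): yes — every two-step R-path is closed by a direct edge.
Euclidean (axiom 5): no — w2 R w0 and w2 R w4, but not w0 R w4.
So F validates K, D, T, S4; S5 would additionally require R to be Euclidean. The strongest is S4.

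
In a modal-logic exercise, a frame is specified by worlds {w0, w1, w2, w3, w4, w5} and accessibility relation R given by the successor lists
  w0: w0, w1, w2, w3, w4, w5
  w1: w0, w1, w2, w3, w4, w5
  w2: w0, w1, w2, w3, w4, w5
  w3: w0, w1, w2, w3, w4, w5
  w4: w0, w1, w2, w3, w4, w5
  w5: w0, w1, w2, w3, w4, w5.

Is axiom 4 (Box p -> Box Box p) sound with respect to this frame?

Yes

The schema 4 characterises exactly the transitive frames.
Transitive: yes — every two-step R-path is closed by a direct edge.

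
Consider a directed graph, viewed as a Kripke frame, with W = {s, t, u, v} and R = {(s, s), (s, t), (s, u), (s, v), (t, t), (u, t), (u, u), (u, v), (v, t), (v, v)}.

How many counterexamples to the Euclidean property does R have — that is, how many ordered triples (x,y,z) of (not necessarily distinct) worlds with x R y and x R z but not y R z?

Enumerating: (s,t,s), (s,t,u), (s,t,v), (s,u,s), (s,v,s), (s,v,u), (u,t,u), (u,t,v), (u,v,u), (v,t,v).

10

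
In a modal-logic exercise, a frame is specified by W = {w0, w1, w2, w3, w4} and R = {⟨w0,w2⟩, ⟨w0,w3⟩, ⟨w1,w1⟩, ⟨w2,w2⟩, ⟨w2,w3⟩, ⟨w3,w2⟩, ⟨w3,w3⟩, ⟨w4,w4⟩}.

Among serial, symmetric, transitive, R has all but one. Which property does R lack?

Serial: yes — every world has a successor (e.g. w0 R w2).
Symmetric: no — w0 R w2 but not w2 R w0.
Transitive: yes — every two-step R-path is closed by a direct edge.
Only symmetric fails.

symmetric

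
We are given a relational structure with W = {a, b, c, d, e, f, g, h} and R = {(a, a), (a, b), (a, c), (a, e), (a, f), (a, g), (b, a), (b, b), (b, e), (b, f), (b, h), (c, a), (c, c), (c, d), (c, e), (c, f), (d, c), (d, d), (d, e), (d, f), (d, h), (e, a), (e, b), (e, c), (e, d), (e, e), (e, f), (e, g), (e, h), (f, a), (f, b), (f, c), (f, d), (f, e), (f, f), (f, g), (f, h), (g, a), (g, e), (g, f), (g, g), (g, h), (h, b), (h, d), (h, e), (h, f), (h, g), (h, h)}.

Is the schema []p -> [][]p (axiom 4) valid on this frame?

By correspondence theory, 4 is valid on a frame iff R is transitive.
Transitive: no — a R b and b R h, but not a R h.

No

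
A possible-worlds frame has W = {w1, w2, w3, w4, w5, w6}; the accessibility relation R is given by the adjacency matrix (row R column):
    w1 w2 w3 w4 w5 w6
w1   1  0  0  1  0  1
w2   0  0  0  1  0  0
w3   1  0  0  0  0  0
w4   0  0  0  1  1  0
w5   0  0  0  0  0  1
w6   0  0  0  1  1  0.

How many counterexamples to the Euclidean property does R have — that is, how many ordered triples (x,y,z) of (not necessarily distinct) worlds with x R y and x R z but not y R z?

Enumerating: (w1,w4,w1), (w1,w4,w6), (w1,w6,w1), (w1,w6,w6), (w4,w5,w4), (w4,w5,w5), (w5,w6,w6), (w6,w5,w4), (w6,w5,w5).

9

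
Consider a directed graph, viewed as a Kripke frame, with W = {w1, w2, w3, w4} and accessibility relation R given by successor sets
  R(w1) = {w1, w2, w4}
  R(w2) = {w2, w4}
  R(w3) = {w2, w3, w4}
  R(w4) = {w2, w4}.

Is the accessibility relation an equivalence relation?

Reflexive: yes — every world is R-related to itself.
Symmetric: no — w1 R w2 but not w2 R w1.
Transitive: yes — every two-step R-path is closed by a direct edge.
So R is not an equivalence relation.

No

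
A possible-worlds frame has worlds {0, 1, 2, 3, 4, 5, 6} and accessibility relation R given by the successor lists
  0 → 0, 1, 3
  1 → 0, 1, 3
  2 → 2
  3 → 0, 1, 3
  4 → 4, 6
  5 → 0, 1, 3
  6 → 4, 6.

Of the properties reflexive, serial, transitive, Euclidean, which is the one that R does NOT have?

Reflexive: no — 5 is not related to itself.
Serial: yes — every world has a successor (e.g. 0 R 0).
Transitive: yes — every two-step R-path is closed by a direct edge.
Euclidean: yes — any two successors of a common world are R-related.
Only reflexive fails.

reflexive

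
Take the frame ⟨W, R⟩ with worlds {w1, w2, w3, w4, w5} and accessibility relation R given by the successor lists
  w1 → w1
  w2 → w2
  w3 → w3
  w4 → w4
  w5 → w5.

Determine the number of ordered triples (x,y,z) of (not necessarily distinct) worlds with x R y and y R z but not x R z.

0

R is transitive; there are no such tuples.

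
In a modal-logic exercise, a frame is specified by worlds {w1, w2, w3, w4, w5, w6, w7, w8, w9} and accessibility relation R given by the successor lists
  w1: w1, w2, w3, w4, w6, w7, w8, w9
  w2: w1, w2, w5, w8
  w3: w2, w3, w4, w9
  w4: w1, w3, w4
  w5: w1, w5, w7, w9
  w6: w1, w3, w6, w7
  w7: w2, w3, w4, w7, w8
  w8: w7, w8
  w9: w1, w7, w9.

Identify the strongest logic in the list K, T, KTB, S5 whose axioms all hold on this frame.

Reflexive (axiom T): yes — every world is R-related to itself.
Symmetric (axiom B): no — w1 R w3 but not w3 R w1.
Euclidean (axiom 5): no — w1 R w2 and w1 R w3, but not w2 R w3.
So F validates K, T; KTB would additionally require R to be symmetric. The strongest is T.

T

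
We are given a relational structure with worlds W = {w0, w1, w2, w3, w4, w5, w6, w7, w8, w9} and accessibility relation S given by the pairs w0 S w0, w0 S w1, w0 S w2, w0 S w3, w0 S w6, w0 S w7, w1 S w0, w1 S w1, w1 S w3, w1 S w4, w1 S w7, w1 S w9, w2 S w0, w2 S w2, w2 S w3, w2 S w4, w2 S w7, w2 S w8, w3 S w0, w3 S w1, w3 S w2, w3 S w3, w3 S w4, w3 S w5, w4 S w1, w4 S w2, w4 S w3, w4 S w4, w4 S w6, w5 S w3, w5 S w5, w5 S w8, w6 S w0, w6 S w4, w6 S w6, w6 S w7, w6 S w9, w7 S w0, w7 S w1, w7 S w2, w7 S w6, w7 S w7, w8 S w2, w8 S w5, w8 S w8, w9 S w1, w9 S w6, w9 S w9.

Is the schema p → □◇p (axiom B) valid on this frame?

By correspondence theory, B is valid on a frame iff S is symmetric.
Symmetric: yes — every pair in S has its reverse in S.

Yes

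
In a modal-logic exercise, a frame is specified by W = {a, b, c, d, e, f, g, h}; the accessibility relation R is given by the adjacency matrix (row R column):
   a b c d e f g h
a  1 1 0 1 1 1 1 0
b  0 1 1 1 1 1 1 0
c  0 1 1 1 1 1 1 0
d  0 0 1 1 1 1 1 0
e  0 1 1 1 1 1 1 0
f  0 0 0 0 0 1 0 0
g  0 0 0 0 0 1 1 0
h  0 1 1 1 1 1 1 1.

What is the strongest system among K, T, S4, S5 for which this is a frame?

Reflexive (axiom T): yes — every world is R-related to itself.
Transitive (axiom 4): no — a R b and b R c, but not a R c.
Euclidean (axiom 5): no — a R d and a R b, but not d R b.
So F validates K, T; S4 would additionally require R to be transitive. The strongest is T.

T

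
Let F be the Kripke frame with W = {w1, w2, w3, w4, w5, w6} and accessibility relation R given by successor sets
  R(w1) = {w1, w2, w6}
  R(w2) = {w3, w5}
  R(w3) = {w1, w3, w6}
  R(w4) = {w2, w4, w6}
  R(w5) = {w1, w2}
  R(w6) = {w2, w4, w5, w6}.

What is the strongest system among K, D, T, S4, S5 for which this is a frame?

D

Serial (axiom D): yes — every world has a successor (e.g. w1 R w1).
Reflexive (axiom T): no — w2 is not related to itself.
Transitive (axiom 4): no — w1 R w2 and w2 R w3, but not w1 R w3.
Euclidean (axiom 5): no — w1 R w2 and w1 R w6, but not w2 R w6.
So F validates K, D; T would additionally require R to be reflexive. The strongest is D.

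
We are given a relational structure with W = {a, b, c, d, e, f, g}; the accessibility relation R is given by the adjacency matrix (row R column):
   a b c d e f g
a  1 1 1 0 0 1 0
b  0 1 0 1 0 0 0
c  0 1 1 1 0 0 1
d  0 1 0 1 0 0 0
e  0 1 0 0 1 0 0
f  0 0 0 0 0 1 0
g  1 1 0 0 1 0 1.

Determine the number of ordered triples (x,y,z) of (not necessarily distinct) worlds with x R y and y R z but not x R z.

Enumerating: (a,b,d), (a,c,d), (a,c,g), (c,g,a), (c,g,e), (e,b,d), (g,a,c), (g,a,f), (g,b,d).

9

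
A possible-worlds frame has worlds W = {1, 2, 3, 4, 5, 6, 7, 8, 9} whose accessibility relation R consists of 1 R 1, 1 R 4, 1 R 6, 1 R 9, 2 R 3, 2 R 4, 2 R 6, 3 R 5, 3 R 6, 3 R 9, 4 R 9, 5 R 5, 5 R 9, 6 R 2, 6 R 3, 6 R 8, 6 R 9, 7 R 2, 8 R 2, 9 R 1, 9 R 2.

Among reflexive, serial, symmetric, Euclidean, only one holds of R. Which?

serial

Reflexive: no — 2 is not related to itself.
Serial: yes — every world has a successor (e.g. 1 R 1).
Symmetric: no — 1 R 4 but not 4 R 1.
Euclidean: no — 1 R 4 and 1 R 6, but not 4 R 6.
Only serial holds.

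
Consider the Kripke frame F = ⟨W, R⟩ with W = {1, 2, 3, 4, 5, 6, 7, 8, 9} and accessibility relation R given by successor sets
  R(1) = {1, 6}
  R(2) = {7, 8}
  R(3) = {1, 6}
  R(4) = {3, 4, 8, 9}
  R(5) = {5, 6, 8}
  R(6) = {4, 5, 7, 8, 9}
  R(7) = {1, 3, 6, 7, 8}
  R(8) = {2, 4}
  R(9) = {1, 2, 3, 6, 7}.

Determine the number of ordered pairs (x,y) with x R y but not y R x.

Enumerating: (1,6), (2,7), (3,1), (3,6), (4,3), (4,9), (5,8), (6,4), (6,8), (7,1), (7,3), (7,8), (9,1), (9,2), (9,3), (9,7).

16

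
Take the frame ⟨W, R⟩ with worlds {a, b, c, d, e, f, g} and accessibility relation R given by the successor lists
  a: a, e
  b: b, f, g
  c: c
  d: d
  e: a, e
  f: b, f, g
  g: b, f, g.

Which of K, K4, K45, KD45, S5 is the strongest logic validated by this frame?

Transitive (axiom 4): yes — every two-step R-path is closed by a direct edge.
Euclidean (axiom 5): yes — any two successors of a common world are R-related.
Serial (axiom D): yes — every world has a successor (e.g. a R a).
Reflexive (axiom T): yes — every world is R-related to itself.
So F validates K, K4, K45, KD45, S5. The strongest is S5.

S5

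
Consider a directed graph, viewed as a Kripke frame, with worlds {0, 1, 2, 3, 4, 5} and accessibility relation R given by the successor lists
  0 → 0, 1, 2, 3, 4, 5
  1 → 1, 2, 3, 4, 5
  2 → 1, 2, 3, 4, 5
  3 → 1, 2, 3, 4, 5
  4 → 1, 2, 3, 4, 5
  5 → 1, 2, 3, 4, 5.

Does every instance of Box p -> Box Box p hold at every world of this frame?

Yes

Axiom 4 corresponds to the accessibility relation being transitive.
Transitive: yes — every two-step R-path is closed by a direct edge.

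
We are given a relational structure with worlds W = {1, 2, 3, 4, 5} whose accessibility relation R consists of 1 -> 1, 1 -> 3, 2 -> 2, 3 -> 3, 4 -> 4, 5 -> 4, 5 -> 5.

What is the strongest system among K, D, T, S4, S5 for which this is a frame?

Serial (axiom D): yes — every world has a successor (e.g. 1 R 1).
Reflexive (axiom T): yes — every world is R-related to itself.
Transitive (axiom 4): yes — every two-step R-path is closed by a direct edge.
Euclidean (axiom 5): no — 1 R 3 and 1 R 1, but not 3 R 1.
So F validates K, D, T, S4; S5 would additionally require R to be Euclidean. The strongest is S4.

S4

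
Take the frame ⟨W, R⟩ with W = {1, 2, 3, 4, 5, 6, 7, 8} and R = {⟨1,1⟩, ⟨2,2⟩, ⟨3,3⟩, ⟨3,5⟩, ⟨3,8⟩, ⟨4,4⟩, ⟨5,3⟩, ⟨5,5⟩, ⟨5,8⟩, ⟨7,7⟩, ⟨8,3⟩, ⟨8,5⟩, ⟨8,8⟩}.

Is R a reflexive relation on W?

No

Reflexive: no — 6 is not related to itself.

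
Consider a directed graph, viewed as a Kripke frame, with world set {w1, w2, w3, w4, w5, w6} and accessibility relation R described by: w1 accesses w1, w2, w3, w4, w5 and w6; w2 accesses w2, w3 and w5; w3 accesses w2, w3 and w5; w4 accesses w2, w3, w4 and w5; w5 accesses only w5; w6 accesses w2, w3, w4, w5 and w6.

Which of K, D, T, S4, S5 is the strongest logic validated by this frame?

S4

Serial (axiom D): yes — every world has a successor (e.g. w1 R w1).
Reflexive (axiom T): yes — every world is R-related to itself.
Transitive (axiom 4): yes — every two-step R-path is closed by a direct edge.
Euclidean (axiom 5): no — w1 R w2 and w1 R w4, but not w2 R w4.
So F validates K, D, T, S4; S5 would additionally require R to be Euclidean. The strongest is S4.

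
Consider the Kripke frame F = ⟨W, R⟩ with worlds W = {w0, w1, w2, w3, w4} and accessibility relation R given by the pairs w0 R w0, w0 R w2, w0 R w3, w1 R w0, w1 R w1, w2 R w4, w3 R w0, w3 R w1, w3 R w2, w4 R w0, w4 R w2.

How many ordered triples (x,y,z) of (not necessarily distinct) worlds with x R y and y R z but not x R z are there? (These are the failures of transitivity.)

10

Enumerating: (w0,w2,w4), (w0,w3,w1), (w1,w0,w2), (w1,w0,w3), (w2,w4,w0), (w2,w4,w2), (w3,w0,w3), (w3,w2,w4), (w4,w0,w3), (w4,w2,w4).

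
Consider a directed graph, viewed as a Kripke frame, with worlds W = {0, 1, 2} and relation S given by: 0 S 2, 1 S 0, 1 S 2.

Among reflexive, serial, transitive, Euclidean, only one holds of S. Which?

Reflexive: no — 0 is not related to itself.
Serial: no — 2 has no S-successor.
Transitive: yes — every two-step S-path is closed by a direct edge.
Euclidean: no — 1 S 2 and 1 S 0, but not 2 S 0.
Only transitive holds.

transitive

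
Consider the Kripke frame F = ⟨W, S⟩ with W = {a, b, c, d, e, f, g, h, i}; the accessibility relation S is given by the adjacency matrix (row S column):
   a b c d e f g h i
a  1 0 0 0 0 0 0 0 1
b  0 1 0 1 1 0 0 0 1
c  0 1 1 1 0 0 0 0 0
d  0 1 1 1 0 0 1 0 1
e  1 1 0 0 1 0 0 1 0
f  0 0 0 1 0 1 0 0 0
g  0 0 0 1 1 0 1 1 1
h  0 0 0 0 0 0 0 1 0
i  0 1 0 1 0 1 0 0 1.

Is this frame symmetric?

Symmetric: no — a S i but not i S a.

No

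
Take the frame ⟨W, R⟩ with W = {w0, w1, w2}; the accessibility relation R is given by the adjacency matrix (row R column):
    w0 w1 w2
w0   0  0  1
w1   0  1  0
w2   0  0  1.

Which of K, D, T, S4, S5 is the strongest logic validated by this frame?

D

Serial (axiom D): yes — every world has a successor (e.g. w0 R w2).
Reflexive (axiom T): no — w0 is not related to itself.
Transitive (axiom 4): yes — every two-step R-path is closed by a direct edge.
Euclidean (axiom 5): yes — any two successors of a common world are R-related.
So F validates K, D; T would additionally require R to be reflexive. The strongest is D.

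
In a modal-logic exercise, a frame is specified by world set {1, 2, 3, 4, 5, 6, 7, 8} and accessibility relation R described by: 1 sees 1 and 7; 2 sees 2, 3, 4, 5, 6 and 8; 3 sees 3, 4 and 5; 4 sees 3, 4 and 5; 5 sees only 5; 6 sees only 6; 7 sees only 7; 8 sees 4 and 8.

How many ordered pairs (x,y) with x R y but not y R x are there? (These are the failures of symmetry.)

9

Enumerating: (1,7), (2,3), (2,4), (2,5), (2,6), (2,8), (3,5), (4,5), (8,4).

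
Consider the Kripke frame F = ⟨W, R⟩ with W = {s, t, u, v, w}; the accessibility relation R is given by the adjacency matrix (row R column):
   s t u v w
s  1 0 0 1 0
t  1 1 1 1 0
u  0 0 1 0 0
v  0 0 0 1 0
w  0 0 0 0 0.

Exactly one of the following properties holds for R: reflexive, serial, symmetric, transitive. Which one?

transitive

Reflexive: no — w is not related to itself.
Serial: no — w has no R-successor.
Symmetric: no — s R v but not v R s.
Transitive: yes — every two-step R-path is closed by a direct edge.
Only transitive holds.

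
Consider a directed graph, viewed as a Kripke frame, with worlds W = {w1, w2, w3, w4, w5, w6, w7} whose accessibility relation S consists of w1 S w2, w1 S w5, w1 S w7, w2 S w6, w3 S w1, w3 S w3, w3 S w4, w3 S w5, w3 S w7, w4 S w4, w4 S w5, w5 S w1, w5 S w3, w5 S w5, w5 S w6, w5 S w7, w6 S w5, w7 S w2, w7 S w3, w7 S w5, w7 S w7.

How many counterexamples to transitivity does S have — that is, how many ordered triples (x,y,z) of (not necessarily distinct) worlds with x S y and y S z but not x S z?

Enumerating: (w1,w2,w6), (w1,w5,w1), (w1,w5,w3), (w1,w5,w6), (w1,w7,w3), (w2,w6,w5), (w3,w1,w2), (w3,w5,w6), (w3,w7,w2), (w4,w5,w1), (w4,w5,w3), (w4,w5,w6), … and 13 more.
Total: 25.

25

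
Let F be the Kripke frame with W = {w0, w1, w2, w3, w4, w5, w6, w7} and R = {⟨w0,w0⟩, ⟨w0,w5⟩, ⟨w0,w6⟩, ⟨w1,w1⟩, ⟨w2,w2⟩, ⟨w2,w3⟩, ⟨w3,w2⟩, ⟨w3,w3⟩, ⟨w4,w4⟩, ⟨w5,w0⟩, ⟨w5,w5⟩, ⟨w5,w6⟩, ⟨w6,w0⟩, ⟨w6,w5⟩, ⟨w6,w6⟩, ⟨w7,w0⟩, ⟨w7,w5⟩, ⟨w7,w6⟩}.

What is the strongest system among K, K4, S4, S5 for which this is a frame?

Transitive (axiom 4): yes — every two-step R-path is closed by a direct edge.
Reflexive (axiom T): no — w7 is not related to itself.
Euclidean (axiom 5): yes — any two successors of a common world are R-related.
So F validates K, K4; S4 would additionally require R to be reflexive. The strongest is K4.

K4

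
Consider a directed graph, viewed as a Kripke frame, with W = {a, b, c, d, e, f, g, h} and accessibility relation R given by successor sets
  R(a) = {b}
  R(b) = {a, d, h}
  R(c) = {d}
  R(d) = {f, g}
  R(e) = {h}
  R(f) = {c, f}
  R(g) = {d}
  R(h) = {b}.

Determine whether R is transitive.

No

Transitive: no — a R b and b R d, but not a R d.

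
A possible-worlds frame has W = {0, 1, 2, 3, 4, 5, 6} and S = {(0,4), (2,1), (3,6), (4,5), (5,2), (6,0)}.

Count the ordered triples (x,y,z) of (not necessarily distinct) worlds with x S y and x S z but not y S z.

6

Enumerating: (0,4,4), (2,1,1), (3,6,6), (4,5,5), (5,2,2), (6,0,0).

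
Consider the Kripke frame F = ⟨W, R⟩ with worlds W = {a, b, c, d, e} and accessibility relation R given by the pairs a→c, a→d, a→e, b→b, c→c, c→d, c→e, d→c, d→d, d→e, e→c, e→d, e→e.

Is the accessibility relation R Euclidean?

Yes

Euclidean: yes — any two successors of a common world are R-related.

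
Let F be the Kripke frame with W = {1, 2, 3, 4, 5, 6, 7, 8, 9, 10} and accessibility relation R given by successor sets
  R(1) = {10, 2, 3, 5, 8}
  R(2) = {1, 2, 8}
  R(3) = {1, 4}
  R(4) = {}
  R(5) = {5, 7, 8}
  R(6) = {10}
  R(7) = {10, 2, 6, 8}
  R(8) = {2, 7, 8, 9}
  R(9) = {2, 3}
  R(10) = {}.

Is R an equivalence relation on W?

No

Reflexive: no — 1 is not related to itself.
Symmetric: no — 1 R 10 but not 10 R 1.
Transitive: no — 1 R 3 and 3 R 4, but not 1 R 4.
So R is not an equivalence relation.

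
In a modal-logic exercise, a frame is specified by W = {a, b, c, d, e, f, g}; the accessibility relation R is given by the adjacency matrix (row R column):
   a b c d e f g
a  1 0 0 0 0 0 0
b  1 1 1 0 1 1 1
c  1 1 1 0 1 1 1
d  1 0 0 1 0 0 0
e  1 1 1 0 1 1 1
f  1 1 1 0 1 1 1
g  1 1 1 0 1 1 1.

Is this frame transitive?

Yes

Transitive: yes — every two-step R-path is closed by a direct edge.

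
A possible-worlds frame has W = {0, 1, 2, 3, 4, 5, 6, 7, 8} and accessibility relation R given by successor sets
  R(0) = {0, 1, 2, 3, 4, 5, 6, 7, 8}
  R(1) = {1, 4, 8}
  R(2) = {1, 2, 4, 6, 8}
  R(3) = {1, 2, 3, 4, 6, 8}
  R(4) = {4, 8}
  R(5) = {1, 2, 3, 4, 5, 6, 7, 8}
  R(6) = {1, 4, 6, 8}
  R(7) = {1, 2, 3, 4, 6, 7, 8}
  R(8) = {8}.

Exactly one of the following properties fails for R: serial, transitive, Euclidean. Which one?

Euclidean

Serial: yes — every world has a successor (e.g. 0 R 0).
Transitive: yes — every two-step R-path is closed by a direct edge.
Euclidean: no — 0 R 1 and 0 R 2, but not 1 R 2.
Only Euclidean fails.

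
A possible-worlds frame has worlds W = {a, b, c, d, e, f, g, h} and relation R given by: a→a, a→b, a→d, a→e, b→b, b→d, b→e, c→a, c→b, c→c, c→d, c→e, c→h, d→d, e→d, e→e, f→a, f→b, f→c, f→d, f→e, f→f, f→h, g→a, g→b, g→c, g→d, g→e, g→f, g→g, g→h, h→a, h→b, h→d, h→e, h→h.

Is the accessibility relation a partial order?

Reflexive: yes — every world is R-related to itself.
Transitive: yes — every two-step R-path is closed by a direct edge.
Antisymmetric: yes — no distinct pair is related both ways.
So R is a partial order.

Yes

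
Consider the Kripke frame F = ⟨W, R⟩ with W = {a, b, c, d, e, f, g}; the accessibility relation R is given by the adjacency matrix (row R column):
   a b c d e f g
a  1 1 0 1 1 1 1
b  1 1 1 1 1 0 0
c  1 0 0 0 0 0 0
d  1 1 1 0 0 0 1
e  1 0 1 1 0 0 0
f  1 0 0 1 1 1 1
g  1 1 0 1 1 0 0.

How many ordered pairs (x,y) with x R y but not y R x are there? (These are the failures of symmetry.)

11

Enumerating: (b,c), (b,e), (c,a), (d,c), (e,c), (e,d), (f,d), (f,e), (f,g), (g,b), (g,e).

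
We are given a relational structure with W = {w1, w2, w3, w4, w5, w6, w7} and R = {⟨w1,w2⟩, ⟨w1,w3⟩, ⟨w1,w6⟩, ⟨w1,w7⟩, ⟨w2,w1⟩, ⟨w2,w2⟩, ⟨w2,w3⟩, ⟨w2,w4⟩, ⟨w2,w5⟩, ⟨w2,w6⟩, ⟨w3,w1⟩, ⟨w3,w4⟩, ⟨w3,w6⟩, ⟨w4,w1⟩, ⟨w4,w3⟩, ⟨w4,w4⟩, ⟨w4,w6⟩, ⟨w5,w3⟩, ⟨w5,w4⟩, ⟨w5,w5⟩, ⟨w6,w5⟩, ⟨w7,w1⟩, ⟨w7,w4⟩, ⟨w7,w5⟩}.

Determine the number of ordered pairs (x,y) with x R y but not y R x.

13

Enumerating: (w1,w6), (w2,w3), (w2,w4), (w2,w5), (w2,w6), (w3,w6), (w4,w1), (w4,w6), (w5,w3), (w5,w4), (w6,w5), (w7,w4), (w7,w5).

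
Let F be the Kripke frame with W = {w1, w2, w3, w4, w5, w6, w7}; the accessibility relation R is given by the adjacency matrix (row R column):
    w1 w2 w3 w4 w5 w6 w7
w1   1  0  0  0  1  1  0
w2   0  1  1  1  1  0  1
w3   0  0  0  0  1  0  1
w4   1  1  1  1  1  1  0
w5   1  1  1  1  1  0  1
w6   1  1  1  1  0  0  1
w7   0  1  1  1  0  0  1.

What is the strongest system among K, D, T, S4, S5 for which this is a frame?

Serial (axiom D): yes — every world has a successor (e.g. w1 R w1).
Reflexive (axiom T): no — w3 is not related to itself.
Transitive (axiom 4): no — w1 R w5 and w5 R w2, but not w1 R w2.
Euclidean (axiom 5): no — w1 R w5 and w1 R w6, but not w5 R w6.
So F validates K, D; T would additionally require R to be reflexive. The strongest is D.

D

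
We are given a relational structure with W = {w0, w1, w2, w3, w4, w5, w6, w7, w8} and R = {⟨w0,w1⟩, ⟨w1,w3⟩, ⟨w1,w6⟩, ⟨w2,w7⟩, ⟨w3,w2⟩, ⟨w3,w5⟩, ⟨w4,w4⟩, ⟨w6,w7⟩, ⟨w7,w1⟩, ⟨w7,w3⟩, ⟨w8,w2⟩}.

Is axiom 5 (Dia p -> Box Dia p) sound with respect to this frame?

No

By correspondence theory, 5 is valid on a frame iff R is Euclidean.
Euclidean: no — w1 R w3 and w1 R w6, but not w3 R w6.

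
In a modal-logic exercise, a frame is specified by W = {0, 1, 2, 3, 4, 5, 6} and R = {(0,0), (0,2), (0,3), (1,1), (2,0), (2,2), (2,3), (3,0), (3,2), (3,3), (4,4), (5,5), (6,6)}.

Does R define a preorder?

Reflexive: yes — every world is R-related to itself.
Transitive: yes — every two-step R-path is closed by a direct edge.
So R is a preorder.

Yes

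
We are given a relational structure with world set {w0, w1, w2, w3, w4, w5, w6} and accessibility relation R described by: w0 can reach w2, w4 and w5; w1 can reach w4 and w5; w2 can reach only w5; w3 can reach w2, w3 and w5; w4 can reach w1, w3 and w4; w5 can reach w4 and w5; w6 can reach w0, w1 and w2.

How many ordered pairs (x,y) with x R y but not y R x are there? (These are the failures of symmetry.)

12

Enumerating: (w0,w2), (w0,w4), (w0,w5), (w1,w5), (w2,w5), (w3,w2), (w3,w5), (w4,w3), (w5,w4), (w6,w0), (w6,w1), (w6,w2).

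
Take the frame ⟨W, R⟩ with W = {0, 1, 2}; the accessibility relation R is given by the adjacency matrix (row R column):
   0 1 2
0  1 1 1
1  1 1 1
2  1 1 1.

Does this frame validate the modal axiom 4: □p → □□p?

The schema 4 characterises exactly the transitive frames.
Transitive: yes — every two-step R-path is closed by a direct edge.

Yes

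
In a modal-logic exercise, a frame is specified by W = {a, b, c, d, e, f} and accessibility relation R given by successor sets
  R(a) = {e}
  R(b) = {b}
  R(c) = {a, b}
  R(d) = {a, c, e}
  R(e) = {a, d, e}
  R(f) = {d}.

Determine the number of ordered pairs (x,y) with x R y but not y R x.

Enumerating: (c,a), (c,b), (d,a), (d,c), (f,d).

5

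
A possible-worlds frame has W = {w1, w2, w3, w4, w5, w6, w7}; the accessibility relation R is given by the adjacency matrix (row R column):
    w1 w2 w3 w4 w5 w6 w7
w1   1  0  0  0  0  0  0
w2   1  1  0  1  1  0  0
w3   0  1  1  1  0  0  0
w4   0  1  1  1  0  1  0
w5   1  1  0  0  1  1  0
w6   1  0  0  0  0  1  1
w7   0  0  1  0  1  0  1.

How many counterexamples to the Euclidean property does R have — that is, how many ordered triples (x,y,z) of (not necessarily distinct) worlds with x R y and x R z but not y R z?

27

Enumerating: (w2,w1,w2), (w2,w1,w4), (w2,w1,w5), (w2,w4,w1), (w2,w4,w5), (w2,w5,w4), (w3,w2,w3), (w4,w2,w3), (w4,w2,w6), (w4,w3,w6), (w4,w6,w2), (w4,w6,w3), … and 15 more.
Total: 27.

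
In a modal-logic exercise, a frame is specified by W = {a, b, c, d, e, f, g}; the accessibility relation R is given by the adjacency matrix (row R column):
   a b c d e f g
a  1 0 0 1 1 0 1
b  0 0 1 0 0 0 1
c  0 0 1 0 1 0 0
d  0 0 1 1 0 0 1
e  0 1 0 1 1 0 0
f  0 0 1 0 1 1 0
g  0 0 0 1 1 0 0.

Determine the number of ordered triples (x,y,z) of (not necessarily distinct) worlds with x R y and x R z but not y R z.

23

Enumerating: (a,d,a), (a,d,e), (a,e,a), (a,e,g), (a,g,a), (a,g,g), (b,c,g), (b,g,c), (b,g,g), (c,e,c), (d,c,d), (d,c,g), … and 11 more.
Total: 23.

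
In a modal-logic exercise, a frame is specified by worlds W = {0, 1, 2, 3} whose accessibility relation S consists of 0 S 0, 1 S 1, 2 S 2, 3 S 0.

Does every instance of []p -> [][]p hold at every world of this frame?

Axiom 4 corresponds to the accessibility relation being transitive.
Transitive: yes — every two-step S-path is closed by a direct edge.

Yes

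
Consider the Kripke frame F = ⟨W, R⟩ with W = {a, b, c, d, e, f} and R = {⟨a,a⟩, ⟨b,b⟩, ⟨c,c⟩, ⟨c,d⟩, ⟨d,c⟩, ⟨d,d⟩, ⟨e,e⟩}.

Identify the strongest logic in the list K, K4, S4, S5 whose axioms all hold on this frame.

K4

Transitive (axiom 4): yes — every two-step R-path is closed by a direct edge.
Reflexive (axiom T): no — f is not related to itself.
Euclidean (axiom 5): yes — any two successors of a common world are R-related.
So F validates K, K4; S4 would additionally require R to be reflexive. The strongest is K4.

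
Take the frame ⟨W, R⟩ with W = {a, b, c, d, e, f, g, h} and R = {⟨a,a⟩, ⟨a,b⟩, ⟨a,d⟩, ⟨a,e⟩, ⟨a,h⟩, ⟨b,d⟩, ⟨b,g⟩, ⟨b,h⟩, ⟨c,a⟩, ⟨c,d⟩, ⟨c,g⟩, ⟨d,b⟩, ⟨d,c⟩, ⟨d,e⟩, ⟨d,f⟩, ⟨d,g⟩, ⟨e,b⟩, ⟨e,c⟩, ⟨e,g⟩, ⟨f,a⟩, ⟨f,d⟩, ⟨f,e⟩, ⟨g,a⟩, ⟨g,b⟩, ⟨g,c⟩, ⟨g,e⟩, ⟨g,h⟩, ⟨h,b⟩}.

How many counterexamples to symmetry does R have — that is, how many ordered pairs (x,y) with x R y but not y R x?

Enumerating: (a,b), (a,d), (a,e), (a,h), (c,a), (d,e), (d,g), (e,b), (e,c), (f,a), (f,e), (g,a), (g,h).

13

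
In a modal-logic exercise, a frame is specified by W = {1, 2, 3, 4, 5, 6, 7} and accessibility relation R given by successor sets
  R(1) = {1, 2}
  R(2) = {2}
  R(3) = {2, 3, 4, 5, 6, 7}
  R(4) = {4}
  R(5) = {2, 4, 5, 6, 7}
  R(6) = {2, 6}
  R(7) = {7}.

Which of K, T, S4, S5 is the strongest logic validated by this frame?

S4

Reflexive (axiom T): yes — every world is R-related to itself.
Transitive (axiom 4): yes — every two-step R-path is closed by a direct edge.
Euclidean (axiom 5): no — 3 R 2 and 3 R 4, but not 2 R 4.
So F validates K, T, S4; S5 would additionally require R to be Euclidean. The strongest is S4.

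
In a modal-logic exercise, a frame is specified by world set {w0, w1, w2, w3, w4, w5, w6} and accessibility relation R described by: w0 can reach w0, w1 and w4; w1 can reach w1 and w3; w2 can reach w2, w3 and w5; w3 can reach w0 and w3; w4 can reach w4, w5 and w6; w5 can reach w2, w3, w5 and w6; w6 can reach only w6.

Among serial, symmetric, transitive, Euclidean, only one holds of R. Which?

Serial: yes — every world has a successor (e.g. w0 R w0).
Symmetric: no — w0 R w1 but not w1 R w0.
Transitive: no — w0 R w1 and w1 R w3, but not w0 R w3.
Euclidean: no — w0 R w1 and w0 R w4, but not w1 R w4.
Only serial holds.

serial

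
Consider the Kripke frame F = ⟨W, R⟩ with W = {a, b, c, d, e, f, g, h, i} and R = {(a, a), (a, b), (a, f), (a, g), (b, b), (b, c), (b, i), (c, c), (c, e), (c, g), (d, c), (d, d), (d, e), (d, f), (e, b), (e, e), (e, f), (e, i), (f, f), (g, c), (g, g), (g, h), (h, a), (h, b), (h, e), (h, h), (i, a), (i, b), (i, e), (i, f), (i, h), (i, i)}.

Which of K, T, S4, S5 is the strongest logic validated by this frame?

Reflexive (axiom T): yes — every world is R-related to itself.
Transitive (axiom 4): no — a R b and b R c, but not a R c.
Euclidean (axiom 5): no — a R b and a R f, but not b R f.
So F validates K, T; S4 would additionally require R to be transitive. The strongest is T.

T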